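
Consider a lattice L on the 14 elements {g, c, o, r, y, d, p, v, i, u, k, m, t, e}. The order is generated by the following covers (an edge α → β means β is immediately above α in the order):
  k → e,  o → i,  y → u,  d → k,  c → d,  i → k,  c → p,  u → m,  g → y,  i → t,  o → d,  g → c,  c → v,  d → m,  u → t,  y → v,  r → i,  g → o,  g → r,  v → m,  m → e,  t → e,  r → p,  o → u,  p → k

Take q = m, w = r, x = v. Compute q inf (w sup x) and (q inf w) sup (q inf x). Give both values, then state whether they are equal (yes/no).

w sup x = e, so q inf (w sup x) = m inf e = m.
q inf w = g and q inf x = v, so (q inf w) sup (q inf x) = g sup v = v.
Equal: no.

m; v; no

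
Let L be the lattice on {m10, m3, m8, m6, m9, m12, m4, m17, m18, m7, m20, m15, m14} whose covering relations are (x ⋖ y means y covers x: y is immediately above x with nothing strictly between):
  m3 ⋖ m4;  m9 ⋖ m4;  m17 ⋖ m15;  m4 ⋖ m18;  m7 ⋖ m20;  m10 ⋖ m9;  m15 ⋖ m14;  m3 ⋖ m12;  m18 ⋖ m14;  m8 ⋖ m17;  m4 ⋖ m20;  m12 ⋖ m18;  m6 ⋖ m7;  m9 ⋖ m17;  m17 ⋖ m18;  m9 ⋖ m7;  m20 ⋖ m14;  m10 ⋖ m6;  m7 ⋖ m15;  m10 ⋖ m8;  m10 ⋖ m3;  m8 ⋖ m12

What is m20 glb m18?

Common lower bounds of {m20, m18}: m10, m3, m4, m9.
The greatest among these is m4.

m4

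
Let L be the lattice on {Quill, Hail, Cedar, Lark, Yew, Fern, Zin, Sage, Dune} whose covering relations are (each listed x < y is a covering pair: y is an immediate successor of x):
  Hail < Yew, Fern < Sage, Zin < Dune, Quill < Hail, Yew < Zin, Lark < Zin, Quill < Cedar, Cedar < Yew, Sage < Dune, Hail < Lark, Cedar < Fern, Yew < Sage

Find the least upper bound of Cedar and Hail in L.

Common upper bounds of {Cedar, Hail}: Dune, Sage, Yew, Zin.
The least among these is Yew.

Yew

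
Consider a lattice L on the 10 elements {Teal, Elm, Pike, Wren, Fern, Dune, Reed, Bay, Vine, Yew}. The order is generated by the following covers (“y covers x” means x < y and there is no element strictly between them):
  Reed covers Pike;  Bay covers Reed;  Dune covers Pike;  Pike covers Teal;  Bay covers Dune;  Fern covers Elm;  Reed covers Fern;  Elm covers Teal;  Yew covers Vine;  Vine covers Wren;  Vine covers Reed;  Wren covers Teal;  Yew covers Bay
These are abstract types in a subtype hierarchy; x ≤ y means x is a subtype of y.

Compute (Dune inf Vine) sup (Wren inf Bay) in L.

Dune ∧ Vine = Pike
Wren ∧ Bay = Teal
Pike ∨ Teal = Pike

Pike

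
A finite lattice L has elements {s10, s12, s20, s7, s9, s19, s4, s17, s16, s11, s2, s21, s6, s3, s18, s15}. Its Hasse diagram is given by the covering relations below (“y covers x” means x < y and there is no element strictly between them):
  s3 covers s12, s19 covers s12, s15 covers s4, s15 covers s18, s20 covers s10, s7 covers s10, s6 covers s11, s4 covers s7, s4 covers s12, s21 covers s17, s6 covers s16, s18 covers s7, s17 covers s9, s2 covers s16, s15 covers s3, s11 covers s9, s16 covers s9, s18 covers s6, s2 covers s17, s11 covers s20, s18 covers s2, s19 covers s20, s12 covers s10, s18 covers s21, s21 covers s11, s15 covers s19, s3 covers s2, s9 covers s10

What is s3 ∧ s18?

s2

Common lower bounds of {s3, s18}: s10, s16, s17, s2, s9.
The greatest among these is s2.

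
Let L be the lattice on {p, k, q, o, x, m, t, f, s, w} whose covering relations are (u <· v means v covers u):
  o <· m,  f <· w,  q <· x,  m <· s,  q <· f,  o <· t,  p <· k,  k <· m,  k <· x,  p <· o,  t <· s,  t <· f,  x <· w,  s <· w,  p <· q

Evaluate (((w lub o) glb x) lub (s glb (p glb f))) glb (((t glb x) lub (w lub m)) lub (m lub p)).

w ∨ o = w
w ∧ x = x
p ∧ f = p
s ∧ p = p
x ∨ p = x
t ∧ x = p
w ∨ m = w
p ∨ w = w
m ∨ p = m
w ∨ m = w
x ∧ w = x

x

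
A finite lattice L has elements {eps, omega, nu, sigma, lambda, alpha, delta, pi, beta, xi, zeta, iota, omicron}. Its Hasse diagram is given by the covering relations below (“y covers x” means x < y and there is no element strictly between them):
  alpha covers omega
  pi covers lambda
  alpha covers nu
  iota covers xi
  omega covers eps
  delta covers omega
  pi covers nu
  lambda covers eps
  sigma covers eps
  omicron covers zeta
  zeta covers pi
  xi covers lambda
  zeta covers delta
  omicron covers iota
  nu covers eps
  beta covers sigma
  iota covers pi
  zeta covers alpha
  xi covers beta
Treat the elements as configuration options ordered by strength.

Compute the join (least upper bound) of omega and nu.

alpha

Common upper bounds of {omega, nu}: alpha, omicron, zeta.
The least among these is alpha.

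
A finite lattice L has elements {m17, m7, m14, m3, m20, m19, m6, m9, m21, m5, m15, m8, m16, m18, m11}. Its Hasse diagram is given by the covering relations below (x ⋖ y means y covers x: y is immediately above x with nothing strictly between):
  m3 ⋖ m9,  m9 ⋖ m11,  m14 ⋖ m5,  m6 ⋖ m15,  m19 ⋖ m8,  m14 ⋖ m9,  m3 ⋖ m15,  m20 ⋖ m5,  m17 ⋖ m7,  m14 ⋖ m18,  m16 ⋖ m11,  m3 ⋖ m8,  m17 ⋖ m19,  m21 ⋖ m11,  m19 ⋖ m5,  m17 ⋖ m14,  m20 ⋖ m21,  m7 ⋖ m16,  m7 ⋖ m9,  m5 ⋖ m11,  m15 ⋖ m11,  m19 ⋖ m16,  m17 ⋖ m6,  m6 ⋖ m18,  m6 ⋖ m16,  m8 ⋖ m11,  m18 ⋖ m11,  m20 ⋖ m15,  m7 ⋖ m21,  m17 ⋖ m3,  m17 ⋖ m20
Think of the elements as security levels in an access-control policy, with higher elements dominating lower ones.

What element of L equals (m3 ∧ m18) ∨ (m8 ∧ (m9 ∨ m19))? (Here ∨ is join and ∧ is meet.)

m3 ∧ m18 = m17
m9 ∨ m19 = m11
m8 ∧ m11 = m8
m17 ∨ m8 = m8

m8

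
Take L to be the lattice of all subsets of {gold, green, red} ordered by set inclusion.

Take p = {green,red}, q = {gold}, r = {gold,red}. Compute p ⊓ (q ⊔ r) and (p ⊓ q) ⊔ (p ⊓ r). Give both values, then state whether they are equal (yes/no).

q ⊔ r = {gold,red}, so p ⊓ (q ⊔ r) = {green,red} ⊓ {gold,red} = {red}.
p ⊓ q = {} and p ⊓ r = {red}, so (p ⊓ q) ⊔ (p ⊓ r) = {} ⊔ {red} = {red}.
Equal: yes.

{red}; {red}; yes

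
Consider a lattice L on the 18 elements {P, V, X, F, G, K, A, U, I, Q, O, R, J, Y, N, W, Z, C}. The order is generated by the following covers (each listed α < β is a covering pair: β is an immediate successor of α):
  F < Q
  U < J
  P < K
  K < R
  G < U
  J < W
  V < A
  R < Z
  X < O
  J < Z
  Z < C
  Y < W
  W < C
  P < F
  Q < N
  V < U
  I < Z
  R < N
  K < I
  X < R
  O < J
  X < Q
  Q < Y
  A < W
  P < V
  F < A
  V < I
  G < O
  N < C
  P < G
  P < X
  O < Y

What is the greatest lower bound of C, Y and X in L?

X

Common lower bounds of {C, Y, X}: P, X.
The greatest among these is X.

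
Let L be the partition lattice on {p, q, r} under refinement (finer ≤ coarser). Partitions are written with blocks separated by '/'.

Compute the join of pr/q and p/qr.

The join of pr/q and p/qr merges any blocks that overlap across the partitions, giving pqr.

pqr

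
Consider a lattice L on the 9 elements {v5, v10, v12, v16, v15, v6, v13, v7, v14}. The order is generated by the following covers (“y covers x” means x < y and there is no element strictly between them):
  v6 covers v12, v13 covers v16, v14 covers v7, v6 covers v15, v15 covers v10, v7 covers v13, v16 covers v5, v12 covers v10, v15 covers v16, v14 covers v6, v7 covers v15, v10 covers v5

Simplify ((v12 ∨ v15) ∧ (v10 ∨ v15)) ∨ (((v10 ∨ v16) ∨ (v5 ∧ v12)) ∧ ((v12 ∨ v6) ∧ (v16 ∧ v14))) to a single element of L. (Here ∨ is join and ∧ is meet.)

v15

v12 ∨ v15 = v6
v10 ∨ v15 = v15
v6 ∧ v15 = v15
v10 ∨ v16 = v15
v5 ∧ v12 = v5
v15 ∨ v5 = v15
v12 ∨ v6 = v6
v16 ∧ v14 = v16
v6 ∧ v16 = v16
v15 ∧ v16 = v16
v15 ∨ v16 = v15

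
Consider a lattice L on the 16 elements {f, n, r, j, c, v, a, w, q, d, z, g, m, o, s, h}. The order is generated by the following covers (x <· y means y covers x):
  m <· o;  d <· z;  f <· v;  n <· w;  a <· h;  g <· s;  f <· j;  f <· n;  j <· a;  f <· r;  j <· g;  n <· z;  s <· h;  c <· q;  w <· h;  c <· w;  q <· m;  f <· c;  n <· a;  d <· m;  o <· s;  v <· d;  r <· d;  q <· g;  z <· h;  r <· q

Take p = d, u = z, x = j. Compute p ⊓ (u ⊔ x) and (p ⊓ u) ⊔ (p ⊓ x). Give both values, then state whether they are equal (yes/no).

d; d; yes

u ⊔ x = h, so p ⊓ (u ⊔ x) = d ⊓ h = d.
p ⊓ u = d and p ⊓ x = f, so (p ⊓ u) ⊔ (p ⊓ x) = d ⊔ f = d.
Equal: yes.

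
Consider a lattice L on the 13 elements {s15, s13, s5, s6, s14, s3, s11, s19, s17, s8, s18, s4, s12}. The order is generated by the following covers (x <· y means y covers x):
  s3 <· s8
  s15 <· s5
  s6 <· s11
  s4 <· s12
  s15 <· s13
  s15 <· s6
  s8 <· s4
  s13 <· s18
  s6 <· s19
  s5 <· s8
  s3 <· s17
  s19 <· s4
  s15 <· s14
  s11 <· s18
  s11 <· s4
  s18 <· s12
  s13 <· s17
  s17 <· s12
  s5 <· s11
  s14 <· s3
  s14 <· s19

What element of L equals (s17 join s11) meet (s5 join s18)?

s17 ∨ s11 = s12
s5 ∨ s18 = s18
s12 ∧ s18 = s18

s18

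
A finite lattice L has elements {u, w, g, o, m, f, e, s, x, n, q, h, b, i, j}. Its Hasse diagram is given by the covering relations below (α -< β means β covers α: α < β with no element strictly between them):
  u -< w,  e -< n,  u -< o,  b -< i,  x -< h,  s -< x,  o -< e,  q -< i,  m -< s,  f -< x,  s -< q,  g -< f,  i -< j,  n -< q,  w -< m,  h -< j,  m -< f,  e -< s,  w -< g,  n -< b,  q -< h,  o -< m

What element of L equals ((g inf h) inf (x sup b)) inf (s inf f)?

w

g ∧ h = g
x ∨ b = j
g ∧ j = g
s ∧ f = m
g ∧ m = w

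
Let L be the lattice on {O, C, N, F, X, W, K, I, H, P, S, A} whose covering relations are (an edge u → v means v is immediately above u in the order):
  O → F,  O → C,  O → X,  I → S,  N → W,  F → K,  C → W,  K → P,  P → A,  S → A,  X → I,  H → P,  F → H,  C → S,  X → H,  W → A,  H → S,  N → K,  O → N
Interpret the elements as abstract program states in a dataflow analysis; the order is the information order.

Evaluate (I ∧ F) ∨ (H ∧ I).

X

I ∧ F = O
H ∧ I = X
O ∨ X = X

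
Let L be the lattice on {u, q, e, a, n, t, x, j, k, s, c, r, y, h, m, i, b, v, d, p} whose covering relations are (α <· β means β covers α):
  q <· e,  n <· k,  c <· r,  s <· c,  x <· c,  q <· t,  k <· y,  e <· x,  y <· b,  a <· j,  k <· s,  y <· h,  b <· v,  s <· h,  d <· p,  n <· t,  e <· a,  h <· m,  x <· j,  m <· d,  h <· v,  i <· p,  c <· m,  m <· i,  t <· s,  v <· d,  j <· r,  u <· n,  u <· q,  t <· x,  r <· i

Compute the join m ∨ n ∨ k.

m

Common upper bounds of {m, n, k}: d, i, m, p.
The least among these is m.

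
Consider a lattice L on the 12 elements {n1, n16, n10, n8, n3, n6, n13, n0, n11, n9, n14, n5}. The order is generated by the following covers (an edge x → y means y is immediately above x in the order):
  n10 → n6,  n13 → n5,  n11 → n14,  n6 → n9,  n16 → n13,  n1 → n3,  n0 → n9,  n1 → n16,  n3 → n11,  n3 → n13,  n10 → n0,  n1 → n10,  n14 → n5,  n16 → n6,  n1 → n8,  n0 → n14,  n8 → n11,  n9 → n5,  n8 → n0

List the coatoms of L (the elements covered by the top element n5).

The coatoms are exactly the elements covered by n5: n13, n14, n9.

n13, n14, n9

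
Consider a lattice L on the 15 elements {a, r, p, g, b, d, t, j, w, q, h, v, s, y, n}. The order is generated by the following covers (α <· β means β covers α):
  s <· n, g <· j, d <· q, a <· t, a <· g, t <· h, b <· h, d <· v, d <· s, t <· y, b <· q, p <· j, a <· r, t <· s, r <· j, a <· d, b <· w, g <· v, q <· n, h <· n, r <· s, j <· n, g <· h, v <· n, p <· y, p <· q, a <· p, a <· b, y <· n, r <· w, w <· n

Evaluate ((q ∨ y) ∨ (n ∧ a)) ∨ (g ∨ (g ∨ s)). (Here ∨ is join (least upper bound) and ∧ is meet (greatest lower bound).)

q ∨ y = n
n ∧ a = a
n ∨ a = n
g ∨ s = n
g ∨ n = n
n ∨ n = n

n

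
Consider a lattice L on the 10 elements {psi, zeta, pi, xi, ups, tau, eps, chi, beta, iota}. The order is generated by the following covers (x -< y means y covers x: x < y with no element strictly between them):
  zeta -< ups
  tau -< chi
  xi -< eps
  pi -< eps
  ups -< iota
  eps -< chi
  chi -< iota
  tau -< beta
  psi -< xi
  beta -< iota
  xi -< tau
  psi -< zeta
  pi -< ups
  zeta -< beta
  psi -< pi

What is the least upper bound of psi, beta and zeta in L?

Common upper bounds of {psi, beta, zeta}: beta, iota.
The least among these is beta.

beta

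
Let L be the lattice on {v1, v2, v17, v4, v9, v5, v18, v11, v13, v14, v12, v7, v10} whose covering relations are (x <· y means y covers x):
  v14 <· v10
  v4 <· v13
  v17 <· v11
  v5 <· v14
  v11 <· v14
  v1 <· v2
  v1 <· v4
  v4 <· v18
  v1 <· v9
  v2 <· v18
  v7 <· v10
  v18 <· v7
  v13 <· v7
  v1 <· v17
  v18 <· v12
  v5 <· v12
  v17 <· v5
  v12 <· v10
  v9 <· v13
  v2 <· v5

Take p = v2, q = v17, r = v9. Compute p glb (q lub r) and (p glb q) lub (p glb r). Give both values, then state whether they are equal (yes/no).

q lub r = v10, so p glb (q lub r) = v2 glb v10 = v2.
p glb q = v1 and p glb r = v1, so (p glb q) lub (p glb r) = v1 lub v1 = v1.
Equal: no.

v2; v1; no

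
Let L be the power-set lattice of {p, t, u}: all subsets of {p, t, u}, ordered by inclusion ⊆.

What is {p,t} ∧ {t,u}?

Under ⊆, meet is intersection: {p,t} ∩ {t,u} = {t}.

{t}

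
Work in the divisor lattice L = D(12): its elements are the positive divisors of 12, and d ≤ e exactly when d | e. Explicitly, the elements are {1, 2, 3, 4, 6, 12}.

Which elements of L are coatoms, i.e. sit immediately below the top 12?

4, 6

The coatoms are exactly the elements covered by 12: 4, 6.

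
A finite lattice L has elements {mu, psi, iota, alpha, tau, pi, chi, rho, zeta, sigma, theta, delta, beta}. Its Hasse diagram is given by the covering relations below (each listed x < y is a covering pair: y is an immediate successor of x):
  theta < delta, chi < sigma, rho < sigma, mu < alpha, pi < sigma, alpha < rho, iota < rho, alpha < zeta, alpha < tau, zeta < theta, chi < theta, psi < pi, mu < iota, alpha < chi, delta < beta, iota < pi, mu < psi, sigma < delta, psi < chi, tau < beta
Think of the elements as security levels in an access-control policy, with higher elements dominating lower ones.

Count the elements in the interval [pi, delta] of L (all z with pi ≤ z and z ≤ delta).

3

The interval [pi, delta] = {delta, pi, sigma}, which has 3 elements.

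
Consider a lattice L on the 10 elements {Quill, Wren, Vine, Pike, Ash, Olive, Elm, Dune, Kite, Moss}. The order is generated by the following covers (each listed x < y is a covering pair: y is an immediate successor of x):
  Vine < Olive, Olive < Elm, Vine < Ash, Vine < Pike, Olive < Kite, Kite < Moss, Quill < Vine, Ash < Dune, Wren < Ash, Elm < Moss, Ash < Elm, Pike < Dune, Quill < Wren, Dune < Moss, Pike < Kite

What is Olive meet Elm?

Common lower bounds of {Olive, Elm}: Olive, Quill, Vine.
The greatest among these is Olive.

Olive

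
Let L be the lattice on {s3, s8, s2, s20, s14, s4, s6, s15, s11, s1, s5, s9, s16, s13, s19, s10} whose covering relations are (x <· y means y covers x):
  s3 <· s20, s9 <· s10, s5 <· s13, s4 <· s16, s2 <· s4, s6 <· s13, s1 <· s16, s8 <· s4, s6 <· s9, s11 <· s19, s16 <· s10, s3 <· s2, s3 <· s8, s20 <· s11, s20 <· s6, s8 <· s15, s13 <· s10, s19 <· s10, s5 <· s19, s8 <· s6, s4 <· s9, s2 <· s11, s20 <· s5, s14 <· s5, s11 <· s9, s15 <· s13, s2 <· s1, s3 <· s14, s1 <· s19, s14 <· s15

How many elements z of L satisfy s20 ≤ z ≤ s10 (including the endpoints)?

8

The interval [s20, s10] = {s10, s11, s13, s19, s20, s5, s6, s9}, which has 8 elements.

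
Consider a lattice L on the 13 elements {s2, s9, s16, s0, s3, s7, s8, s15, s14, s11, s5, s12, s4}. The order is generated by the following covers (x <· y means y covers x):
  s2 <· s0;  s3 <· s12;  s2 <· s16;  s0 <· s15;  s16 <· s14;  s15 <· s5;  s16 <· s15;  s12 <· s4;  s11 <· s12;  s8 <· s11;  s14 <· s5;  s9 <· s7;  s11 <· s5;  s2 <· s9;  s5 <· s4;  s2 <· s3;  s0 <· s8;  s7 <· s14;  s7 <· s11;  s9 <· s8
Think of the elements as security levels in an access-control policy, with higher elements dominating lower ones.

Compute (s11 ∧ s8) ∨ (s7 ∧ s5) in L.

s11 ∧ s8 = s8
s7 ∧ s5 = s7
s8 ∨ s7 = s11

s11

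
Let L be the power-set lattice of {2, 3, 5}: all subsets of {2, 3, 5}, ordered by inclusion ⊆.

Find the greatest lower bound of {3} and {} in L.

{}

Under ⊆, meet is intersection: {3} ∩ {} = {}.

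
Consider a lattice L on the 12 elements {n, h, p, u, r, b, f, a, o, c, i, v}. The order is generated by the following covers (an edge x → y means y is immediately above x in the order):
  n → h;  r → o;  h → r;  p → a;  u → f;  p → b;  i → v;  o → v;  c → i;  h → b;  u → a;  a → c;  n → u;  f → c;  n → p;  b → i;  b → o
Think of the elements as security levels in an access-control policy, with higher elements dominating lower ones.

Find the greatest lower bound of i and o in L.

b

Common lower bounds of {i, o}: b, h, n, p.
The greatest among these is b.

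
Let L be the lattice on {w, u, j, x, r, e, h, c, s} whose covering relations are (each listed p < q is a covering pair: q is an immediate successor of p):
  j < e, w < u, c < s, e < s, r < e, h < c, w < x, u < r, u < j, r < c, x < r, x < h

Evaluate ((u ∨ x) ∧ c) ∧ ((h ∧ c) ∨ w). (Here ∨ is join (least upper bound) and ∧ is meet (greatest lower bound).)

u ∨ x = r
r ∧ c = r
h ∧ c = h
h ∨ w = h
r ∧ h = x

x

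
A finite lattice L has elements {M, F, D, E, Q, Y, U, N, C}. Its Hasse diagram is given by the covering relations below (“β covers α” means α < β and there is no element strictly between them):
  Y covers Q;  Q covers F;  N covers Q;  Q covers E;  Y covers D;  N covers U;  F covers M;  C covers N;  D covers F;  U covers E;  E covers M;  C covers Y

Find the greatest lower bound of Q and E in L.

Common lower bounds of {Q, E}: E, M.
The greatest among these is E.

E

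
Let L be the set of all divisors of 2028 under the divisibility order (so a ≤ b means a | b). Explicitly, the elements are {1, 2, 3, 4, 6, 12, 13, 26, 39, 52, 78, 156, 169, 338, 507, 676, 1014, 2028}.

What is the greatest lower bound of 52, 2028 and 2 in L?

In the divisibility order, the meet is the greatest common divisor: gcd(52, 2028, 2) = 2.

2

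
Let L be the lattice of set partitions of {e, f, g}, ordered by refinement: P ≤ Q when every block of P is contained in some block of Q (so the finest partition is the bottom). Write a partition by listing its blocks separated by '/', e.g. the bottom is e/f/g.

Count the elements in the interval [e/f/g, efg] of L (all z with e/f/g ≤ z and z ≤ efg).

The interval [e/f/g, efg] = {e/f/g, e/fg, ef/g, efg, eg/f}, which has 5 elements.

5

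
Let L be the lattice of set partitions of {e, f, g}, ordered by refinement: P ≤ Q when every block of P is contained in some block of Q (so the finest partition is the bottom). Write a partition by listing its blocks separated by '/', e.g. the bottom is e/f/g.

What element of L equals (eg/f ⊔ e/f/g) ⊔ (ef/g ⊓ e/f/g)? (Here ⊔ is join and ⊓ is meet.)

eg/f ∨ e/f/g = eg/f
ef/g ∧ e/f/g = e/f/g
eg/f ∨ e/f/g = eg/f

eg/f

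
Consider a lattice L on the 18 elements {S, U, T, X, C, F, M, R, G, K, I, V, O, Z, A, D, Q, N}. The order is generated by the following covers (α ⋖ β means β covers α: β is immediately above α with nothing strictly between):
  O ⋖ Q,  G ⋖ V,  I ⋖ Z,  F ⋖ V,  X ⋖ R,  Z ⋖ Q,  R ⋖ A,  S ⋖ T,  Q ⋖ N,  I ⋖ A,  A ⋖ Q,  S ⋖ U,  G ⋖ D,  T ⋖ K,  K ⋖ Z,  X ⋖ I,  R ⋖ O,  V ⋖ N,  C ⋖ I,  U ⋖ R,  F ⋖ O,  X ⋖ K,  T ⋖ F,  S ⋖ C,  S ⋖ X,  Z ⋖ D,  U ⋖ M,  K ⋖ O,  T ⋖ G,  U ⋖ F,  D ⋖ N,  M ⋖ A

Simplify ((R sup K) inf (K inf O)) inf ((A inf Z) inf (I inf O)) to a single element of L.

R ∨ K = O
K ∧ O = K
O ∧ K = K
A ∧ Z = I
I ∧ O = X
I ∧ X = X
K ∧ X = X

X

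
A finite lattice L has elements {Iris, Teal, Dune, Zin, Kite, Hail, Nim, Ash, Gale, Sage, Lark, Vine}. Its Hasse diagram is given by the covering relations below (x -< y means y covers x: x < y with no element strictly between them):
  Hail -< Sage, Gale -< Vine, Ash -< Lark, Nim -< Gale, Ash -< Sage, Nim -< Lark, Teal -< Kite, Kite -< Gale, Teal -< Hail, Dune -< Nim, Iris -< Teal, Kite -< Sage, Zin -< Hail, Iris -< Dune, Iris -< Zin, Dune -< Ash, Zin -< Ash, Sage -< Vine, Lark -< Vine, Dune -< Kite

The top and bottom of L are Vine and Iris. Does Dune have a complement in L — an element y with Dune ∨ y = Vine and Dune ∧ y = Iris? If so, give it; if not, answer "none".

For every candidate y, either Dune ∨ y ≠ Vine or Dune ∧ y ≠ Iris; no complement exists.

none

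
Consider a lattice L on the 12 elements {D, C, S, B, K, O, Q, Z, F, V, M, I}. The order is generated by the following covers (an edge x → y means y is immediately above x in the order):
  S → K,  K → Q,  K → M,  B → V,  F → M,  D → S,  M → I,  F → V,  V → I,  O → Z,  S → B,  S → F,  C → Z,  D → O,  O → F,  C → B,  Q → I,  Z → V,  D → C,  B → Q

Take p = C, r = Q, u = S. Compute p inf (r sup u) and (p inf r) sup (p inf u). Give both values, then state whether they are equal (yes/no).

r sup u = Q, so p inf (r sup u) = C inf Q = C.
p inf r = C and p inf u = D, so (p inf r) sup (p inf u) = C sup D = C.
Equal: yes.

C; C; yes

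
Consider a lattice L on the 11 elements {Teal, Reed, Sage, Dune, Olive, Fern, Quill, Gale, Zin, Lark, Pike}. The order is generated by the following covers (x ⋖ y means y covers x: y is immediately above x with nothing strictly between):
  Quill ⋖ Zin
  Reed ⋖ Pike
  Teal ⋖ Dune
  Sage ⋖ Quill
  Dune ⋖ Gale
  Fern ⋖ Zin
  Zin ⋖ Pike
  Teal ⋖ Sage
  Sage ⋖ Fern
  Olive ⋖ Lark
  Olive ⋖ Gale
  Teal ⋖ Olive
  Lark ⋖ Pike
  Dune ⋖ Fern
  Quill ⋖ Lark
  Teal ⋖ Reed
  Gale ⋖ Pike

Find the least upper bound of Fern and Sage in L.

Common upper bounds of {Fern, Sage}: Fern, Pike, Zin.
The least among these is Fern.

Fern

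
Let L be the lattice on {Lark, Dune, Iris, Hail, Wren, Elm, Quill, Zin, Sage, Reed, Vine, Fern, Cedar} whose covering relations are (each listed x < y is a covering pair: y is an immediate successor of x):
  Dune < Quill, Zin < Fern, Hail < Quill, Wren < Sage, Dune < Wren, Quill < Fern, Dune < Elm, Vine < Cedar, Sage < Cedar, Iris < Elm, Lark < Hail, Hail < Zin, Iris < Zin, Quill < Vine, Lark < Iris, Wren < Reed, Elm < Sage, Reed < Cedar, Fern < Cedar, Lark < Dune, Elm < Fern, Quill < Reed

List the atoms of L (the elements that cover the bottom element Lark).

The atoms are exactly the elements that cover Lark: Dune, Hail, Iris.

Dune, Hail, Iris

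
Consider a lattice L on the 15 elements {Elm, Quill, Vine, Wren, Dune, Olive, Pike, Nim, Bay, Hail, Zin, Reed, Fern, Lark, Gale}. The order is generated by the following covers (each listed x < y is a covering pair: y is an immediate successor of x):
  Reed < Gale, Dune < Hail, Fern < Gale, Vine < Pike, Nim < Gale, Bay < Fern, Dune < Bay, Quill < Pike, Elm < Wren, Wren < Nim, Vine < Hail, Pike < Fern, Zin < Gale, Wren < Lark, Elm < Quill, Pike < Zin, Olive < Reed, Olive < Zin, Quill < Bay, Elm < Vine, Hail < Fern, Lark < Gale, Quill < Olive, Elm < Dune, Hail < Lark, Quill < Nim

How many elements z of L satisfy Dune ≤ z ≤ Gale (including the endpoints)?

The interval [Dune, Gale] = {Bay, Dune, Fern, Gale, Hail, Lark}, which has 6 elements.

6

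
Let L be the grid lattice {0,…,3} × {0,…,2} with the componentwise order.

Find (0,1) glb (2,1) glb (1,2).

Common lower bounds of {(0,1), (2,1), (1,2)}: (0,0), (0,1).
The greatest among these is (0,1).

(0,1)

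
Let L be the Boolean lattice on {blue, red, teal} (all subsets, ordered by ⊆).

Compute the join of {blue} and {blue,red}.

Under ⊆, join is union: {blue} ∪ {blue,red} = {blue,red}.

{blue,red}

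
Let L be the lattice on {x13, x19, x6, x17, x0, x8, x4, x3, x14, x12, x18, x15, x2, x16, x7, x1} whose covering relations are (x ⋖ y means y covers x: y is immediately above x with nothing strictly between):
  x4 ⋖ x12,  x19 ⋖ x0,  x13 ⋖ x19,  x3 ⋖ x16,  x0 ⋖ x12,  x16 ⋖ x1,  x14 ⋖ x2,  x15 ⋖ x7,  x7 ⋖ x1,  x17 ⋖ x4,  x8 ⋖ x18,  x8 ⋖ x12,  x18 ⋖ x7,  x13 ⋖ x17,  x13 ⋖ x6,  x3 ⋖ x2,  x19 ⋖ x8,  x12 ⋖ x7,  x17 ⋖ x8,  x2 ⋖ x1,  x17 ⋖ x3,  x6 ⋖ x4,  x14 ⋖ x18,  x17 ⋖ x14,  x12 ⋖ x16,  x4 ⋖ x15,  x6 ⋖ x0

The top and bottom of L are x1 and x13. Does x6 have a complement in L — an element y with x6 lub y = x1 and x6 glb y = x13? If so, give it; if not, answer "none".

x2

Need y with x6 ∨ y = x1 and x6 ∧ y = x13.
Checking each element gives: x2.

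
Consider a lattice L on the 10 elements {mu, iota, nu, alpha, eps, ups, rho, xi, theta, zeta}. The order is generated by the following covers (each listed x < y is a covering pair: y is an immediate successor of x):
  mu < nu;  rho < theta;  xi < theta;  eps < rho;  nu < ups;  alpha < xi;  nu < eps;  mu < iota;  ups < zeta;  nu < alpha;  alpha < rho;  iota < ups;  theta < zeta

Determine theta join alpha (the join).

theta

Common upper bounds of {theta, alpha}: theta, zeta.
The least among these is theta.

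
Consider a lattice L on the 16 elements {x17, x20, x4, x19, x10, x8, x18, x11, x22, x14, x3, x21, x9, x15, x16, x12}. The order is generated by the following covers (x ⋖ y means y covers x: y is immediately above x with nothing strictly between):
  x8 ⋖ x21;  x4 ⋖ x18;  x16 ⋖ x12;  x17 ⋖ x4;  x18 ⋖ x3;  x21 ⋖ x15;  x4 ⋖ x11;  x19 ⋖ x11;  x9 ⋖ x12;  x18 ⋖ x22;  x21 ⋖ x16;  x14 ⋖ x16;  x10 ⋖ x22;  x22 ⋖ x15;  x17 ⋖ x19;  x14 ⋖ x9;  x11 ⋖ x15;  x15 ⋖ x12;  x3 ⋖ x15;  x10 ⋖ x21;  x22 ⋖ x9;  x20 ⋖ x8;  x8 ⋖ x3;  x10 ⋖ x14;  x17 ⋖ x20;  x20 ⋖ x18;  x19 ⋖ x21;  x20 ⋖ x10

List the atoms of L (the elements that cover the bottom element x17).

The atoms are exactly the elements that cover x17: x19, x20, x4.

x19, x20, x4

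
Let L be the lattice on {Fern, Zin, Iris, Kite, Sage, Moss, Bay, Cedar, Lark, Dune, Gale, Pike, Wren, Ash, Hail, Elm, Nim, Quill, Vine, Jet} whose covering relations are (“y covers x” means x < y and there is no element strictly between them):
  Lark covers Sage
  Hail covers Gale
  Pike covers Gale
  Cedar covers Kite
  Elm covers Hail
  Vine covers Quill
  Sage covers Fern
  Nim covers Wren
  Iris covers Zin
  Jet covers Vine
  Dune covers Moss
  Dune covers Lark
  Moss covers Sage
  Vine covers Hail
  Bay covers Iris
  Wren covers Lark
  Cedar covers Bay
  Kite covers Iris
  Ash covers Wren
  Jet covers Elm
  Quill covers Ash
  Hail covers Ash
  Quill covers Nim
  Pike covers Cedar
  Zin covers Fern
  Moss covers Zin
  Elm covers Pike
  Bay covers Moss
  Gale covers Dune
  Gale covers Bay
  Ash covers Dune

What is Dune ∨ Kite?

Common upper bounds of {Dune, Kite}: Elm, Jet, Pike.
The least among these is Pike.

Pike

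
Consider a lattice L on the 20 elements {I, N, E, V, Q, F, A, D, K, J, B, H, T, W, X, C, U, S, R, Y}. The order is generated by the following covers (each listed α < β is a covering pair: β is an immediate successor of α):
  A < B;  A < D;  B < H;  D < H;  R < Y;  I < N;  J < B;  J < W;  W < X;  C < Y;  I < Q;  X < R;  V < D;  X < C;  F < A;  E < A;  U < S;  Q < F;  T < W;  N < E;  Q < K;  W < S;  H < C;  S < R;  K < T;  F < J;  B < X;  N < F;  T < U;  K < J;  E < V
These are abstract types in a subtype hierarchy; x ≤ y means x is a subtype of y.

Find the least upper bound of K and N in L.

J

Common upper bounds of {K, N}: B, C, H, J, R, S, W, X, Y.
The least among these is J.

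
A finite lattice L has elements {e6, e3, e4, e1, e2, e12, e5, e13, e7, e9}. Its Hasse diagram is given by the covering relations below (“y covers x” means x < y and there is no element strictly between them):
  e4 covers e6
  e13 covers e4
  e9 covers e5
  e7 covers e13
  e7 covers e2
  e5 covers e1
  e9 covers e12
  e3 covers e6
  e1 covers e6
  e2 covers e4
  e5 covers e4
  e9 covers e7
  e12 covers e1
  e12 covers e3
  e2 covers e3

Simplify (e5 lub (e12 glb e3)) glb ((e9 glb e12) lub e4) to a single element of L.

e12 ∧ e3 = e3
e5 ∨ e3 = e9
e9 ∧ e12 = e12
e12 ∨ e4 = e9
e9 ∧ e9 = e9

e9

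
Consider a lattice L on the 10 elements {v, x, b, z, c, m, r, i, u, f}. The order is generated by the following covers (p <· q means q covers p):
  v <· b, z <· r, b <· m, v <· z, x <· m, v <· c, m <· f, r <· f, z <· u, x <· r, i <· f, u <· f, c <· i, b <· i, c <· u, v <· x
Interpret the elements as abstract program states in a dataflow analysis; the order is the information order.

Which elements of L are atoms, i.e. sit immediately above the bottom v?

b, c, x, z

The atoms are exactly the elements that cover v: b, c, x, z.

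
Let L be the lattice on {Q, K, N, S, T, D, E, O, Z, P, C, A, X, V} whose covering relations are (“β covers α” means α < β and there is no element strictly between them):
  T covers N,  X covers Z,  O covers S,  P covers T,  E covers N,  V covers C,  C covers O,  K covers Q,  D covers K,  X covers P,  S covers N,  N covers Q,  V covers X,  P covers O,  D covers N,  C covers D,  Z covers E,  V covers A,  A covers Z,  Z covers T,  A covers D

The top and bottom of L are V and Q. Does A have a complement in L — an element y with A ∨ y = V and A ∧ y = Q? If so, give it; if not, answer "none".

For every candidate y, either A ∨ y ≠ V or A ∧ y ≠ Q; no complement exists.

none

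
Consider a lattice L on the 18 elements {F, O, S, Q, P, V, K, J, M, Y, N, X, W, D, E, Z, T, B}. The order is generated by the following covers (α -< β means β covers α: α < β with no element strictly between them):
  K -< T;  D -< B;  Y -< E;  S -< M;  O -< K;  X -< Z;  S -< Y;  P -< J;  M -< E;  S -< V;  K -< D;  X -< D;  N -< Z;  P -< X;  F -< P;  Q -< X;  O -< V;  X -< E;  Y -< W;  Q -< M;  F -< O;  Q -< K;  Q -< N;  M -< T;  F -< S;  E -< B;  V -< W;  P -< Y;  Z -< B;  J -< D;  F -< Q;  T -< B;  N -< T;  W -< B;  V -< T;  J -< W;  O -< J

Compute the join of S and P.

Common upper bounds of {S, P}: B, E, W, Y.
The least among these is Y.

Y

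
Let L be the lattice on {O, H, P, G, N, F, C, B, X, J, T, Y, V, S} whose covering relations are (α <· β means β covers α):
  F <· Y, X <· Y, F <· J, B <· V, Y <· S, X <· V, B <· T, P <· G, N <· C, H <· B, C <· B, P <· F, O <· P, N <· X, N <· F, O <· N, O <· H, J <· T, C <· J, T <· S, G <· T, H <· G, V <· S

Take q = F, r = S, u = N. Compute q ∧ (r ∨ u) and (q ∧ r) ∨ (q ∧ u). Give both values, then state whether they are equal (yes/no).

r ∨ u = S, so q ∧ (r ∨ u) = F ∧ S = F.
q ∧ r = F and q ∧ u = N, so (q ∧ r) ∨ (q ∧ u) = F ∨ N = F.
Equal: yes.

F; F; yes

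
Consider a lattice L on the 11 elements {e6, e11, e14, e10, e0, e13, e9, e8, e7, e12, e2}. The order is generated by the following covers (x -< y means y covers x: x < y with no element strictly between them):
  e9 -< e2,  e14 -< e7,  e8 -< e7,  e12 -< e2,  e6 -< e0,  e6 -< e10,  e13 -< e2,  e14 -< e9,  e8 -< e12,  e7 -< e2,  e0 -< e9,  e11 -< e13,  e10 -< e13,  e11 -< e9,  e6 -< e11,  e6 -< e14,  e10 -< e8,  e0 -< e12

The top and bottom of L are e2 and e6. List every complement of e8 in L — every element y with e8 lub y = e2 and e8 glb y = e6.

e11, e9

Need y with e8 ∨ y = e2 and e8 ∧ y = e6.
Checking each element gives: e11, e9.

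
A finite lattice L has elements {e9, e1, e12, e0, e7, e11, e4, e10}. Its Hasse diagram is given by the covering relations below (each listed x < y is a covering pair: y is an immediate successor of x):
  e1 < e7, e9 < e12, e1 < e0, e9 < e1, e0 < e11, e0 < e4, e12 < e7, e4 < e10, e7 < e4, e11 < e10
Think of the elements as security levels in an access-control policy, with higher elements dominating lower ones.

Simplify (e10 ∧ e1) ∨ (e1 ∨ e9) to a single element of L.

e1

e10 ∧ e1 = e1
e1 ∨ e9 = e1
e1 ∨ e1 = e1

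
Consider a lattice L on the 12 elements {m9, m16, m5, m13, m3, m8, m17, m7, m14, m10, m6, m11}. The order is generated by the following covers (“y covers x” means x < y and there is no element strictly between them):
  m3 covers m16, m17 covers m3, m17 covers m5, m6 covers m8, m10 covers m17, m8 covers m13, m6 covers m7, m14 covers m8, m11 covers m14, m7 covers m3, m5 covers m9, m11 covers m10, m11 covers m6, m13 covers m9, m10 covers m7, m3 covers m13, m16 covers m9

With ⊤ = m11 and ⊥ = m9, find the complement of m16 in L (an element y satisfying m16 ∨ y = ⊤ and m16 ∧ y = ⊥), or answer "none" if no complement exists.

Need y with m16 ∨ y = m11 and m16 ∧ y = m9.
Checking each element gives: m14.

m14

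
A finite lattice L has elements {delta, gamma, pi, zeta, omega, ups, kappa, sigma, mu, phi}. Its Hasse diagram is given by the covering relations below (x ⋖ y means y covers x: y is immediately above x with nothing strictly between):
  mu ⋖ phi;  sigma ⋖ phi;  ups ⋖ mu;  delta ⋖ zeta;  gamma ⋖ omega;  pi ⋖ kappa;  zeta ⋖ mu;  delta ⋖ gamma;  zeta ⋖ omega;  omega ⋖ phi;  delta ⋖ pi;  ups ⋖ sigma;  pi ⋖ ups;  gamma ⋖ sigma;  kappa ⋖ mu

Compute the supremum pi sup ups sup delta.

Common upper bounds of {pi, ups, delta}: mu, phi, sigma, ups.
The least among these is ups.

ups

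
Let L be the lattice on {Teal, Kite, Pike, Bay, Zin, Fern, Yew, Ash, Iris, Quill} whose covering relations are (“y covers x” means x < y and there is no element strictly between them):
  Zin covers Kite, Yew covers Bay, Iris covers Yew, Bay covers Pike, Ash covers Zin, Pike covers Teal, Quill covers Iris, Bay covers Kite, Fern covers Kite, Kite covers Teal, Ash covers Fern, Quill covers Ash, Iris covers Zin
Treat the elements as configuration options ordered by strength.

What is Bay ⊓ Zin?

Kite

Common lower bounds of {Bay, Zin}: Kite, Teal.
The greatest among these is Kite.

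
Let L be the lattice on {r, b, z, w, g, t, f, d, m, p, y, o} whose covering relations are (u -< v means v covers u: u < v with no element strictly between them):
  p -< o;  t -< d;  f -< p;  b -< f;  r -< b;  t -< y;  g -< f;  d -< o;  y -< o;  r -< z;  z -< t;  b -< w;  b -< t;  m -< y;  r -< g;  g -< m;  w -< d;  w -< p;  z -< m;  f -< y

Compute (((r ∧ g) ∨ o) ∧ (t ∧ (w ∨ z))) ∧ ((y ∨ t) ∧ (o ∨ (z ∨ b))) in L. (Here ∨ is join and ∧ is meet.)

r ∧ g = r
r ∨ o = o
w ∨ z = d
t ∧ d = t
o ∧ t = t
y ∨ t = y
z ∨ b = t
o ∨ t = o
y ∧ o = y
t ∧ y = t

t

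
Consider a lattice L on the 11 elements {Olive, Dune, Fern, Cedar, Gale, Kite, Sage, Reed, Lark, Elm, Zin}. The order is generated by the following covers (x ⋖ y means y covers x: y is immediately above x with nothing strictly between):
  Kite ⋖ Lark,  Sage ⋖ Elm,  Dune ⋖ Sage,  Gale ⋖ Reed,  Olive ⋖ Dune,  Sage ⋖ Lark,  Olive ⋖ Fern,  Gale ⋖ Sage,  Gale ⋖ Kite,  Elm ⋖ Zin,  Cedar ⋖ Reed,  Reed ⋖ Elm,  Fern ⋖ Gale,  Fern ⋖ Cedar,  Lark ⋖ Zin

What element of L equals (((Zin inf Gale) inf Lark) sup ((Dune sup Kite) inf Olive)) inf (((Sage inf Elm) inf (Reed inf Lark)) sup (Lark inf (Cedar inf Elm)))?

Zin ∧ Gale = Gale
Gale ∧ Lark = Gale
Dune ∨ Kite = Lark
Lark ∧ Olive = Olive
Gale ∨ Olive = Gale
Sage ∧ Elm = Sage
Reed ∧ Lark = Gale
Sage ∧ Gale = Gale
Cedar ∧ Elm = Cedar
Lark ∧ Cedar = Fern
Gale ∨ Fern = Gale
Gale ∧ Gale = Gale

Gale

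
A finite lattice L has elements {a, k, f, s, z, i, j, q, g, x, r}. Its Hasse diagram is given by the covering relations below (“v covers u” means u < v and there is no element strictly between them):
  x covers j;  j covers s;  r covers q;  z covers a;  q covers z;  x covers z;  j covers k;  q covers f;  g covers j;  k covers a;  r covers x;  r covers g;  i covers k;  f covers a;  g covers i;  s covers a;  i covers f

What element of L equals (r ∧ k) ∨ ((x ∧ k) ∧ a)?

k

r ∧ k = k
x ∧ k = k
k ∧ a = a
k ∨ a = k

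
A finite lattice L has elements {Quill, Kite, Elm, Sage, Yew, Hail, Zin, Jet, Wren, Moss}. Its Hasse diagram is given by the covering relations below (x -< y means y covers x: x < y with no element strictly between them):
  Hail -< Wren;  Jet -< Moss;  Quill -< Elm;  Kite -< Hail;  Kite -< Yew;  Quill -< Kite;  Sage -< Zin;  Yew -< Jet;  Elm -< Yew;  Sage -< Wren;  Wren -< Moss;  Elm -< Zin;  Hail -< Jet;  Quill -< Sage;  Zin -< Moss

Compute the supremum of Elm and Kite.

Yew

Common upper bounds of {Elm, Kite}: Jet, Moss, Yew.
The least among these is Yew.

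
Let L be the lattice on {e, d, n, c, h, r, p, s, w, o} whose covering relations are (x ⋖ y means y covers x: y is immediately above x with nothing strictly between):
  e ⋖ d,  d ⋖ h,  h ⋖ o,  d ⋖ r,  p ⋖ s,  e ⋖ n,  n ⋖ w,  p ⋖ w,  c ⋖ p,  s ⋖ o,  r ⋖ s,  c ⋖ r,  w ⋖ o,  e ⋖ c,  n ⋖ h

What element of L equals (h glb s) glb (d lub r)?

d

h ∧ s = d
d ∨ r = r
d ∧ r = d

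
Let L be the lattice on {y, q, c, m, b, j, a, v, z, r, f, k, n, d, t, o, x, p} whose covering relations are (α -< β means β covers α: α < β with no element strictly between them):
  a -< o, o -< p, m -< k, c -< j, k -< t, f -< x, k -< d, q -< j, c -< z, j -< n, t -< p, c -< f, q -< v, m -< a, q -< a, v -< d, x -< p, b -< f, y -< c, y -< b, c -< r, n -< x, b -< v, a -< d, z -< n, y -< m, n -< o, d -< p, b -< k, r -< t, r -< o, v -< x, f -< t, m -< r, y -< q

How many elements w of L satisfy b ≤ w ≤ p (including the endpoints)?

8

The interval [b, p] = {b, d, f, k, p, t, v, x}, which has 8 elements.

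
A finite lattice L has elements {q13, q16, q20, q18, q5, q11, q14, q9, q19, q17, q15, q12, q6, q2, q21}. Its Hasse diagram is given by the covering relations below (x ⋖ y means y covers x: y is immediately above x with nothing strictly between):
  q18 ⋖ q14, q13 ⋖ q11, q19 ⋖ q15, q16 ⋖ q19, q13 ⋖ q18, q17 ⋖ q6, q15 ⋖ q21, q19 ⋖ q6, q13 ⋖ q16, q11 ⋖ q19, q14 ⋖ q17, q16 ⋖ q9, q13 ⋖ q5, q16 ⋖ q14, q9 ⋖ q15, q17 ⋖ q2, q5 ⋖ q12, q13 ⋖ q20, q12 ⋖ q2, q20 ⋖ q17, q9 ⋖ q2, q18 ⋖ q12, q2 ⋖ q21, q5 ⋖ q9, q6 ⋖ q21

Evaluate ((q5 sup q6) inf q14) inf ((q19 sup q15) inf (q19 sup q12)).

q5 ∨ q6 = q21
q21 ∧ q14 = q14
q19 ∨ q15 = q15
q19 ∨ q12 = q21
q15 ∧ q21 = q15
q14 ∧ q15 = q16

q16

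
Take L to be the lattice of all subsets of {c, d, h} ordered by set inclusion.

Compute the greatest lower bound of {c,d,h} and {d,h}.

{d,h}

Under ⊆, meet is intersection: {c,d,h} ∩ {d,h} = {d,h}.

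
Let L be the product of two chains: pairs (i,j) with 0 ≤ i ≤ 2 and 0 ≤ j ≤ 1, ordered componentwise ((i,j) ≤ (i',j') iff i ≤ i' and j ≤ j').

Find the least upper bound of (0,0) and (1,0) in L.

(1,0)

In a product of chains, the join is componentwise max, giving (1,0).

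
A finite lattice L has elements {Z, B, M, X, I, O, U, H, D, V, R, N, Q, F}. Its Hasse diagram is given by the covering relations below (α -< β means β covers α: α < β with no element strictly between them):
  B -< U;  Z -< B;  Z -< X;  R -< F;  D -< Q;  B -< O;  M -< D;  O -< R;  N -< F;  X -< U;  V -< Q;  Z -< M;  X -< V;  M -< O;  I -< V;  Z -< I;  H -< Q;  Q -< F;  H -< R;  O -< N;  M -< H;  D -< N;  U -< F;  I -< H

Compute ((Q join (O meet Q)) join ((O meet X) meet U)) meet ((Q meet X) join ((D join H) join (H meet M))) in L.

Q

O ∧ Q = M
Q ∨ M = Q
O ∧ X = Z
Z ∧ U = Z
Q ∨ Z = Q
Q ∧ X = X
D ∨ H = Q
H ∧ M = M
Q ∨ M = Q
X ∨ Q = Q
Q ∧ Q = Q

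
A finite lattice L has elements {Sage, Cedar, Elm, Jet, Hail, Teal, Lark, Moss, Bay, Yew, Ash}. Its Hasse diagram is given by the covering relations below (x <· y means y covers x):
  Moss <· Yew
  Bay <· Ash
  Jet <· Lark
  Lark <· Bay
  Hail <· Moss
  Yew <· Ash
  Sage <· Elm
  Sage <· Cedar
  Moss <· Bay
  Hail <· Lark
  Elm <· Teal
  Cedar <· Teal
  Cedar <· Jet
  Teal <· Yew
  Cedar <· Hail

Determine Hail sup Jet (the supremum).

Common upper bounds of {Hail, Jet}: Ash, Bay, Lark.
The least among these is Lark.

Lark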